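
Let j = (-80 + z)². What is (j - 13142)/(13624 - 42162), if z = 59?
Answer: 12701/28538 ≈ 0.44506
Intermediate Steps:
j = 441 (j = (-80 + 59)² = (-21)² = 441)
(j - 13142)/(13624 - 42162) = (441 - 13142)/(13624 - 42162) = -12701/(-28538) = -12701*(-1/28538) = 12701/28538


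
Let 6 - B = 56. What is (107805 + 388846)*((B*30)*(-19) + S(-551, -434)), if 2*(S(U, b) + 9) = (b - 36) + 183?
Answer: 28157628445/2 ≈ 1.4079e+10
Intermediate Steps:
B = -50 (B = 6 - 1*56 = 6 - 56 = -50)
S(U, b) = 129/2 + b/2 (S(U, b) = -9 + ((b - 36) + 183)/2 = -9 + ((-36 + b) + 183)/2 = -9 + (147 + b)/2 = -9 + (147/2 + b/2) = 129/2 + b/2)
(107805 + 388846)*((B*30)*(-19) + S(-551, -434)) = (107805 + 388846)*(-50*30*(-19) + (129/2 + (½)*(-434))) = 496651*(-1500*(-19) + (129/2 - 217)) = 496651*(28500 - 305/2) = 496651*(56695/2) = 28157628445/2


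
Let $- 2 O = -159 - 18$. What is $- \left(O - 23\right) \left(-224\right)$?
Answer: $14672$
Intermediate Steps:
$O = \frac{177}{2}$ ($O = - \frac{-159 - 18}{2} = \left(- \frac{1}{2}\right) \left(-177\right) = \frac{177}{2} \approx 88.5$)
$- \left(O - 23\right) \left(-224\right) = - \left(\frac{177}{2} - 23\right) \left(-224\right) = - \frac{131 \left(-224\right)}{2} = \left(-1\right) \left(-14672\right) = 14672$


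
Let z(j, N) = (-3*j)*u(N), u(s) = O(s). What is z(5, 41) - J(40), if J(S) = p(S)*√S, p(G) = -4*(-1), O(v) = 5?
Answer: -75 - 8*√10 ≈ -100.30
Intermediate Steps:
u(s) = 5
p(G) = 4
z(j, N) = -15*j (z(j, N) = -3*j*5 = -15*j)
J(S) = 4*√S
z(5, 41) - J(40) = -15*5 - 4*√40 = -75 - 4*2*√10 = -75 - 8*√10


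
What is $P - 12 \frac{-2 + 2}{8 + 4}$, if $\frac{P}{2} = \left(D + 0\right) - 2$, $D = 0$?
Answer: $-4$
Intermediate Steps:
$P = -4$ ($P = 2 \left(\left(0 + 0\right) - 2\right) = 2 \left(0 - 2\right) = 2 \left(-2\right) = -4$)
$P - 12 \frac{-2 + 2}{8 + 4} = -4 - 12 \frac{-2 + 2}{8 + 4} = -4 - 12 \cdot \frac{0}{12} = -4 - 12 \cdot 0 \cdot \frac{1}{12} = -4 - 0 = -4 + 0 = -4$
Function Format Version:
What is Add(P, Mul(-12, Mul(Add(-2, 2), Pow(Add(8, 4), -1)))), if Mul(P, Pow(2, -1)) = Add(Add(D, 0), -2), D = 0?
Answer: -4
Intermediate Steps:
P = -4 (P = Mul(2, Add(Add(0, 0), -2)) = Mul(2, Add(0, -2)) = Mul(2, -2) = -4)
Add(P, Mul(-12, Mul(Add(-2, 2), Pow(Add(8, 4), -1)))) = Add(-4, Mul(-12, Mul(Add(-2, 2), Pow(Add(8, 4), -1)))) = Add(-4, Mul(-12, Mul(0, Pow(12, -1)))) = Add(-4, Mul(-12, Mul(0, Rational(1, 12)))) = Add(-4, Mul(-12, 0)) = Add(-4, 0) = -4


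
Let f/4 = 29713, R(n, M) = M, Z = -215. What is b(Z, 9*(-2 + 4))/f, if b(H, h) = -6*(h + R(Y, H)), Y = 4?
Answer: 591/59426 ≈ 0.0099451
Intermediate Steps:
f = 118852 (f = 4*29713 = 118852)
b(H, h) = -6*H - 6*h (b(H, h) = -6*(h + H) = -6*(H + h) = -6*H - 6*h)
b(Z, 9*(-2 + 4))/f = (-6*(-215) - 54*(-2 + 4))/118852 = (1290 - 54*2)*(1/118852) = (1290 - 6*18)*(1/118852) = (1290 - 108)*(1/118852) = 1182*(1/118852) = 591/59426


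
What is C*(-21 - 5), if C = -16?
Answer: 416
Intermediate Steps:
C*(-21 - 5) = -16*(-21 - 5) = -16*(-26) = 416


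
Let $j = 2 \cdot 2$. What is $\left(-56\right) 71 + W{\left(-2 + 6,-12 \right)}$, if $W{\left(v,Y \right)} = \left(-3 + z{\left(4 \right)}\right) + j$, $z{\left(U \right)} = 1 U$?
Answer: $-3971$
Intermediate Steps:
$z{\left(U \right)} = U$
$j = 4$
$W{\left(v,Y \right)} = 5$ ($W{\left(v,Y \right)} = \left(-3 + 4\right) + 4 = 1 + 4 = 5$)
$\left(-56\right) 71 + W{\left(-2 + 6,-12 \right)} = \left(-56\right) 71 + 5 = -3976 + 5 = -3971$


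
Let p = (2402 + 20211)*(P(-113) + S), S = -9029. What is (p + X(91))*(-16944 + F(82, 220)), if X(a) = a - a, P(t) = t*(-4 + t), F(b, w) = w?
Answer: -1585329771904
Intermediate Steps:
X(a) = 0
p = 94793696 (p = (2402 + 20211)*(-113*(-4 - 113) - 9029) = 22613*(-113*(-117) - 9029) = 22613*(13221 - 9029) = 22613*4192 = 94793696)
(p + X(91))*(-16944 + F(82, 220)) = (94793696 + 0)*(-16944 + 220) = 94793696*(-16724) = -1585329771904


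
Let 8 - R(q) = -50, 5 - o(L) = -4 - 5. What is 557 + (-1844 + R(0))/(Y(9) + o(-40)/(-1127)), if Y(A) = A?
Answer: 518433/1447 ≈ 358.28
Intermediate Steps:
o(L) = 14 (o(L) = 5 - (-4 - 5) = 5 - 1*(-9) = 5 + 9 = 14)
R(q) = 58 (R(q) = 8 - 1*(-50) = 8 + 50 = 58)
557 + (-1844 + R(0))/(Y(9) + o(-40)/(-1127)) = 557 + (-1844 + 58)/(9 + 14/(-1127)) = 557 - 1786/(9 + 14*(-1/1127)) = 557 - 1786/(9 - 2/161) = 557 - 1786/1447/161 = 557 - 1786*161/1447 = 557 - 287546/1447 = 518433/1447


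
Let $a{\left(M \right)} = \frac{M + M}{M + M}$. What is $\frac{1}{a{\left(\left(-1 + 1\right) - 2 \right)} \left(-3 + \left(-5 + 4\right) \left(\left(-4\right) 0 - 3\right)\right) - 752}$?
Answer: $- \frac{1}{752} \approx -0.0013298$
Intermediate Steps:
$a{\left(M \right)} = 1$ ($a{\left(M \right)} = \frac{2 M}{2 M} = 2 M \frac{1}{2 M} = 1$)
$\frac{1}{a{\left(\left(-1 + 1\right) - 2 \right)} \left(-3 + \left(-5 + 4\right) \left(\left(-4\right) 0 - 3\right)\right) - 752} = \frac{1}{1 \left(-3 + \left(-5 + 4\right) \left(\left(-4\right) 0 - 3\right)\right) - 752} = \frac{1}{1 \left(-3 - \left(0 - 3\right)\right) - 752} = \frac{1}{1 \left(-3 - -3\right) - 752} = \frac{1}{1 \left(-3 + 3\right) - 752} = \frac{1}{1 \cdot 0 - 752} = \frac{1}{0 - 752} = \frac{1}{-752} = - \frac{1}{752}$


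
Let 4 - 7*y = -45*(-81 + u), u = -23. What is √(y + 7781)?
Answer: √7113 ≈ 84.339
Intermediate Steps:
y = -668 (y = 4/7 - (-45)*(-81 - 23)/7 = 4/7 - (-45)*(-104)/7 = 4/7 - ⅐*4680 = 4/7 - 4680/7 = -668)
√(y + 7781) = √(-668 + 7781) = √7113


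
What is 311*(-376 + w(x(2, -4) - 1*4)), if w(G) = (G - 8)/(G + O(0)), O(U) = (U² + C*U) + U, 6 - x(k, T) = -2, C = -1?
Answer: -117247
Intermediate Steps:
x(k, T) = 8 (x(k, T) = 6 - 1*(-2) = 6 + 2 = 8)
O(U) = U² (O(U) = (U² - U) + U = U²)
w(G) = (-8 + G)/G (w(G) = (G - 8)/(G + 0²) = (-8 + G)/(G + 0) = (-8 + G)/G)
311*(-376 + w(x(2, -4) - 1*4)) = 311*(-376 + (-8 + (8 - 1*4))/(8 - 1*4)) = 311*(-376 + (-8 + (8 - 4))/(8 - 4)) = 311*(-376 + (-8 + 4)/4) = 311*(-376 + (¼)*(-4)) = 311*(-376 - 1) = 311*(-377) = -117247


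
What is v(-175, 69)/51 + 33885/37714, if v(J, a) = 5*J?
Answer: -31271615/1923414 ≈ -16.258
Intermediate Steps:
v(-175, 69)/51 + 33885/37714 = (5*(-175))/51 + 33885/37714 = -875*1/51 + 33885*(1/37714) = -875/51 + 33885/37714 = -31271615/1923414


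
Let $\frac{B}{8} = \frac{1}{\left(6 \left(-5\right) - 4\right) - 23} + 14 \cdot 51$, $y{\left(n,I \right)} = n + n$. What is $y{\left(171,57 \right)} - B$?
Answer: $- \frac{306082}{57} \approx -5369.9$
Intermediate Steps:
$y{\left(n,I \right)} = 2 n$
$B = \frac{325576}{57}$ ($B = 8 \left(\frac{1}{\left(6 \left(-5\right) - 4\right) - 23} + 14 \cdot 51\right) = 8 \left(\frac{1}{\left(-30 - 4\right) - 23} + 714\right) = 8 \left(\frac{1}{-34 - 23} + 714\right) = 8 \left(\frac{1}{-57} + 714\right) = 8 \left(- \frac{1}{57} + 714\right) = 8 \cdot \frac{40697}{57} = \frac{325576}{57} \approx 5711.9$)
$y{\left(171,57 \right)} - B = 2 \cdot 171 - \frac{325576}{57} = 342 - \frac{325576}{57} = - \frac{306082}{57}$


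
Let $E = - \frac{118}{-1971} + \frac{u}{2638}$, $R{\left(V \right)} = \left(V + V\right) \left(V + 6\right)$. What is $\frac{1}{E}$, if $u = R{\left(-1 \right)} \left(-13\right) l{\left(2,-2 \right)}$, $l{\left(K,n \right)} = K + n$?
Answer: $\frac{1971}{118} \approx 16.703$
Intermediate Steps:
$R{\left(V \right)} = 2 V \left(6 + V\right)$
$u = 0$ ($u = 2 \left(-1\right) \left(6 - 1\right) \left(-13\right) \left(2 - 2\right) = 2 \left(-1\right) 5 \left(-13\right) 0 = \left(-10\right) \left(-13\right) 0 = 130 \cdot 0 = 0$)
$E = \frac{118}{1971}$ ($E = - \frac{118}{-1971} + \frac{0}{2638} = \left(-118\right) \left(- \frac{1}{1971}\right) + 0 \cdot \frac{1}{2638} = \frac{118}{1971} + 0 = \frac{118}{1971} \approx 0.059868$)
$\frac{1}{E} = \frac{1}{\frac{118}{1971}} = \frac{1971}{118}$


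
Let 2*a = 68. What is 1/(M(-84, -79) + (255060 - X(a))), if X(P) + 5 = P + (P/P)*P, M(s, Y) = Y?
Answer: 1/254918 ≈ 3.9228e-6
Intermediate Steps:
a = 34 (a = (½)*68 = 34)
X(P) = -5 + 2*P (X(P) = -5 + (P + (P/P)*P) = -5 + (P + 1*P) = -5 + (P + P) = -5 + 2*P)
1/(M(-84, -79) + (255060 - X(a))) = 1/(-79 + (255060 - (-5 + 2*34))) = 1/(-79 + (255060 - (-5 + 68))) = 1/(-79 + (255060 - 1*63)) = 1/(-79 + (255060 - 63)) = 1/(-79 + 254997) = 1/254918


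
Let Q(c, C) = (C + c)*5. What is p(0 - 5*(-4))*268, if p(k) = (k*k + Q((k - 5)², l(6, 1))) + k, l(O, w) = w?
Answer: 415400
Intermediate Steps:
Q(c, C) = 5*C + 5*c
p(k) = 5 + k + k² + 5*(-5 + k)² (p(k) = (k*k + (5*1 + 5*(k - 5)²)) + k = (k² + (5 + 5*(-5 + k)²)) + k = (5 + k² + 5*(-5 + k)²) + k = 5 + k + k² + 5*(-5 + k)²)
p(0 - 5*(-4))*268 = (130 - 49*(0 - 5*(-4)) + 6*(0 - 5*(-4))²)*268 = (130 - 49*(0 + 20) + 6*(0 + 20)²)*268 = (130 - 49*20 + 6*20²)*268 = (130 - 980 + 6*400)*268 = (130 - 980 + 2400)*268 = 1550*268 = 415400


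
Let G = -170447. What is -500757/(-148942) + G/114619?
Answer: 32009549509/17071583098 ≈ 1.8750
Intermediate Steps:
-500757/(-148942) + G/114619 = -500757/(-148942) - 170447/114619 = -500757*(-1/148942) - 170447*1/114619 = 500757/148942 - 170447/114619 = 32009549509/17071583098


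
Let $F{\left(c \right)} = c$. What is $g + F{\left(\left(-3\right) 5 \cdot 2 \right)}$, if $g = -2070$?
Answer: $-2100$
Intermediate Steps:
$g + F{\left(\left(-3\right) 5 \cdot 2 \right)} = -2070 + \left(-3\right) 5 \cdot 2 = -2070 - 30 = -2100$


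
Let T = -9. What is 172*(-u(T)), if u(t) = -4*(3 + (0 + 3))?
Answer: 4128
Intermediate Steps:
u(t) = -24 (u(t) = -4*(3 + 3) = -4*6 = -24)
172*(-u(T)) = 172*(-1*(-24)) = 172*24 = 4128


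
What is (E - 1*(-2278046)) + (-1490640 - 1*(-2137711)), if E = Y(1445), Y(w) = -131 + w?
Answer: 2926431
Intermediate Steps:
E = 1314 (E = -131 + 1445 = 1314)
(E - 1*(-2278046)) + (-1490640 - 1*(-2137711)) = (1314 - 1*(-2278046)) + (-1490640 - 1*(-2137711)) = (1314 + 2278046) + (-1490640 + 2137711) = 2279360 + 647071 = 2926431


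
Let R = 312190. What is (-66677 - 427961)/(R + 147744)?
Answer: -247319/229967 ≈ -1.0755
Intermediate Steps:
(-66677 - 427961)/(R + 147744) = (-66677 - 427961)/(312190 + 147744) = -494638/459934 = -494638*1/459934 = -247319/229967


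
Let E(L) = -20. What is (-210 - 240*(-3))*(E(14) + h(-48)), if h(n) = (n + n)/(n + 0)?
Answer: -9180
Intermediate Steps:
h(n) = 2 (h(n) = (2*n)/n = 2)
(-210 - 240*(-3))*(E(14) + h(-48)) = (-210 - 240*(-3))*(-20 + 2) = (-210 + 720)*(-18) = 510*(-18) = -9180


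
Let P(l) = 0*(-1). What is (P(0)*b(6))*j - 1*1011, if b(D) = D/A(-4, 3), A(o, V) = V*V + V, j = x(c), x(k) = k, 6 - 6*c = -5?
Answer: -1011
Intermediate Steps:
c = 11/6 (c = 1 - ⅙*(-5) = 1 + ⅚ = 11/6 ≈ 1.8333)
j = 11/6 ≈ 1.8333
A(o, V) = V + V² (A(o, V) = V² + V = V + V²)
P(l) = 0
b(D) = D/12 (b(D) = D/((3*(1 + 3))) = D/((3*4)) = D/12)
(P(0)*b(6))*j - 1*1011 = (0*((1/12)*6))*(11/6) - 1*1011 = (0*(½))*(11/6) - 1011 = 0*(11/6) - 1011 = 0 - 1011 = -1011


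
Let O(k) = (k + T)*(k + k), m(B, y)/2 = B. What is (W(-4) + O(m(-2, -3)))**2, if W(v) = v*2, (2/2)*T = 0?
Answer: 576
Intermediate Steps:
T = 0
m(B, y) = 2*B
W(v) = 2*v
O(k) = 2*k**2 (O(k) = (k + 0)*(k + k) = k*(2*k) = 2*k**2)
(W(-4) + O(m(-2, -3)))**2 = (2*(-4) + 2*(2*(-2))**2)**2 = (-8 + 2*(-4)**2)**2 = (-8 + 2*16)**2 = (-8 + 32)**2 = 24**2 = 576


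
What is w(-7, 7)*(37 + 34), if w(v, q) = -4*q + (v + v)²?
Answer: 11928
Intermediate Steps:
w(v, q) = -4*q + 4*v² (w(v, q) = -4*q + (2*v)² = -4*q + 4*v²)
w(-7, 7)*(37 + 34) = (-4*7 + 4*(-7)²)*(37 + 34) = (-28 + 4*49)*71 = (-28 + 196)*71 = 168*71 = 11928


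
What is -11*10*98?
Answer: -10780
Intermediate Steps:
-11*10*98 = -110*98 = -10780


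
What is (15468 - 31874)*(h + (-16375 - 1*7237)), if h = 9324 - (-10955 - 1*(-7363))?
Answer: 175478576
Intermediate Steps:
h = 12916 (h = 9324 - (-10955 + 7363) = 9324 - 1*(-3592) = 9324 + 3592 = 12916)
(15468 - 31874)*(h + (-16375 - 1*7237)) = (15468 - 31874)*(12916 + (-16375 - 1*7237)) = -16406*(12916 + (-16375 - 7237)) = -16406*(12916 - 23612) = -16406*(-10696) = 175478576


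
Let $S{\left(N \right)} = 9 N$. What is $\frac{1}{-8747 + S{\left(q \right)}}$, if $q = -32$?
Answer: $- \frac{1}{9035} \approx -0.00011068$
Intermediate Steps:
$\frac{1}{-8747 + S{\left(q \right)}} = \frac{1}{-8747 + 9 \left(-32\right)} = \frac{1}{-8747 - 288} = \frac{1}{-9035} = - \frac{1}{9035}$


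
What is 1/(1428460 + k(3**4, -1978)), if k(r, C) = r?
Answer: 1/1428541 ≈ 7.0001e-7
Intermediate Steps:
1/(1428460 + k(3**4, -1978)) = 1/(1428460 + 3**4) = 1/(1428460 + 81) = 1/1428541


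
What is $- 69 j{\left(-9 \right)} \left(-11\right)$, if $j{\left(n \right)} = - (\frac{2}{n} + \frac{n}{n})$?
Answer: $- \frac{1771}{3} \approx -590.33$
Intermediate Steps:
$j{\left(n \right)} = -1 - \frac{2}{n}$ ($j{\left(n \right)} = - (\frac{2}{n} + 1) = - (1 + \frac{2}{n}) = -1 - \frac{2}{n}$)
$- 69 j{\left(-9 \right)} \left(-11\right) = - 69 \frac{-2 - -9}{-9} \left(-11\right) = - 69 \left(- \frac{-2 + 9}{9}\right) \left(-11\right) = - 69 \left(\left(- \frac{1}{9}\right) 7\right) \left(-11\right) = \left(-69\right) \left(- \frac{7}{9}\right) \left(-11\right) = \frac{161}{3} \left(-11\right) = - \frac{1771}{3}$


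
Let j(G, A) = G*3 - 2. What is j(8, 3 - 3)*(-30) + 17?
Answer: -643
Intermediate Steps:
j(G, A) = -2 + 3*G (j(G, A) = 3*G - 2 = -2 + 3*G)
j(8, 3 - 3)*(-30) + 17 = (-2 + 3*8)*(-30) + 17 = (-2 + 24)*(-30) + 17 = 22*(-30) + 17 = -660 + 17 = -643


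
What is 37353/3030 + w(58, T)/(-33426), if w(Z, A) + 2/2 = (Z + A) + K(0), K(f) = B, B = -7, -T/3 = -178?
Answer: 207798643/16880130 ≈ 12.310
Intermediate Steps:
T = 534 (T = -3*(-178) = 534)
K(f) = -7
w(Z, A) = -8 + A + Z (w(Z, A) = -1 + ((Z + A) - 7) = -1 + ((A + Z) - 7) = -1 + (-7 + A + Z) = -8 + A + Z)
37353/3030 + w(58, T)/(-33426) = 37353/3030 + (-8 + 534 + 58)/(-33426) = 37353*(1/3030) + 584*(-1/33426) = 12451/1010 - 292/16713 = 207798643/16880130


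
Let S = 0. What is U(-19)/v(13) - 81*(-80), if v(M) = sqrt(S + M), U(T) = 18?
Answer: 6480 + 18*sqrt(13)/13 ≈ 6485.0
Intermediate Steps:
v(M) = sqrt(M) (v(M) = sqrt(0 + M) = sqrt(M))
U(-19)/v(13) - 81*(-80) = 18/(sqrt(13)) - 81*(-80) = 18*(sqrt(13)/13) + 6480 = 18*sqrt(13)/13 + 6480 = 6480 + 18*sqrt(13)/13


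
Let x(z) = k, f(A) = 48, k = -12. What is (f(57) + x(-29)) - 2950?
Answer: -2914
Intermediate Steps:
x(z) = -12
(f(57) + x(-29)) - 2950 = (48 - 12) - 2950 = 36 - 2950 = -2914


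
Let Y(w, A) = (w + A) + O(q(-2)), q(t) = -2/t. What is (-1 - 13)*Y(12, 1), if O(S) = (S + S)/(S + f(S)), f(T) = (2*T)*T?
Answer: -574/3 ≈ -191.33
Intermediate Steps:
f(T) = 2*T**2
O(S) = 2*S/(S + 2*S**2) (O(S) = (S + S)/(S + 2*S**2) = (2*S)/(S + 2*S**2) = 2*S/(S + 2*S**2))
Y(w, A) = 2/3 + A + w (Y(w, A) = (w + A) + 2/(1 + 2*(-2/(-2))) = (A + w) + 2/(1 + 2*(-2*(-1/2))) = (A + w) + 2/(1 + 2*1) = (A + w) + 2/(1 + 2) = (A + w) + 2/3 = 2/3 + A + w)
(-1 - 13)*Y(12, 1) = (-1 - 13)*(2/3 + 1 + 12) = -14*41/3 = -574/3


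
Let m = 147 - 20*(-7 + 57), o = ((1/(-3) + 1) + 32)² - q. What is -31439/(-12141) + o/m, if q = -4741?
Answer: -14566270/3452091 ≈ -4.2196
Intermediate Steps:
o = 52273/9 (o = ((1/(-3) + 1) + 32)² - 1*(-4741) = ((-⅓ + 1) + 32)² + 4741 = (⅔ + 32)² + 4741 = (98/3)² + 4741 = 9604/9 + 4741 = 52273/9 ≈ 5808.1)
m = -853 (m = 147 - 20*50 = 147 - 1*1000 = 147 - 1000 = -853)
-31439/(-12141) + o/m = -31439/(-12141) + (52273/9)/(-853) = -31439*(-1/12141) + (52273/9)*(-1/853) = 31439/12141 - 52273/7677 = -14566270/3452091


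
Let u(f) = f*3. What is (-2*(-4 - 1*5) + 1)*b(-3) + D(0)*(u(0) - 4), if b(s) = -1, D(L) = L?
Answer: -19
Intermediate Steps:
u(f) = 3*f
(-2*(-4 - 1*5) + 1)*b(-3) + D(0)*(u(0) - 4) = (-2*(-4 - 1*5) + 1)*(-1) + 0*(3*0 - 4) = (-2*(-4 - 5) + 1)*(-1) + 0*(0 - 4) = (-2*(-9) + 1)*(-1) + 0*(-4) = (18 + 1)*(-1) + 0 = 19*(-1) + 0 = -19 + 0 = -19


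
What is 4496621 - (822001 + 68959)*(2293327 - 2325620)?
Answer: 28776267901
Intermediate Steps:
4496621 - (822001 + 68959)*(2293327 - 2325620) = 4496621 - 890960*(-32293) = 4496621 - 1*(-28771771280) = 4496621 + 28771771280 = 28776267901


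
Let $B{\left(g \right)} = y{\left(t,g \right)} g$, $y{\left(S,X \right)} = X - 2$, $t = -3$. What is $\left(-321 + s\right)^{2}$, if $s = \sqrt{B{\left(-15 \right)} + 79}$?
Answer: $\left(321 - \sqrt{334}\right)^{2} \approx 91642.0$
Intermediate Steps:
$y{\left(S,X \right)} = -2 + X$ ($y{\left(S,X \right)} = X - 2 = -2 + X$)
$B{\left(g \right)} = g \left(-2 + g\right)$ ($B{\left(g \right)} = \left(-2 + g\right) g = g \left(-2 + g\right)$)
$s = \sqrt{334}$ ($s = \sqrt{- 15 \left(-2 - 15\right) + 79} = \sqrt{\left(-15\right) \left(-17\right) + 79} = \sqrt{255 + 79} = \sqrt{334} \approx 18.276$)
$\left(-321 + s\right)^{2} = \left(-321 + \sqrt{334}\right)^{2}$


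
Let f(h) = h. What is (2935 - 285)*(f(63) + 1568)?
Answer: 4322150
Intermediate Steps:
(2935 - 285)*(f(63) + 1568) = (2935 - 285)*(63 + 1568) = 2650*1631 = 4322150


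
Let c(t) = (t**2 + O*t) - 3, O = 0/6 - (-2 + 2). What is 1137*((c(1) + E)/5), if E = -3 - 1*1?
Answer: -6822/5 ≈ -1364.4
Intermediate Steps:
E = -4 (E = -3 - 1 = -4)
O = 0 (O = 0*(1/6) - 1*0 = 0 + 0 = 0)
c(t) = -3 + t**2 (c(t) = (t**2 + 0*t) - 3 = (t**2 + 0) - 3 = t**2 - 3 = -3 + t**2)
1137*((c(1) + E)/5) = 1137*(((-3 + 1**2) - 4)/5) = 1137*(((-3 + 1) - 4)*(1/5)) = 1137*((-2 - 4)*(1/5)) = 1137*(-6*1/5) = 1137*(-6/5) = -6822/5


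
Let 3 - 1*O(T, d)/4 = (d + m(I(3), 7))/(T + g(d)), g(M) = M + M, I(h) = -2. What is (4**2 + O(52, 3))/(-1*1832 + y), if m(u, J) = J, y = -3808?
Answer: -33/6815 ≈ -0.0048423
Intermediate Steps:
g(M) = 2*M
O(T, d) = 12 - 4*(7 + d)/(T + 2*d) (O(T, d) = 12 - 4*(d + 7)/(T + 2*d) = 12 - 4*(7 + d)/(T + 2*d))
(4**2 + O(52, 3))/(-1*1832 + y) = (4**2 + 4*(-7 + 3*52 + 5*3)/(52 + 2*3))/(-1*1832 - 3808) = (16 + 4*(-7 + 156 + 15)/(52 + 6))/(-1832 - 3808) = (16 + 4*164/58)/(-5640) = (16 + 4*(1/58)*164)*(-1/5640) = (16 + 328/29)*(-1/5640) = (792/29)*(-1/5640) = -33/6815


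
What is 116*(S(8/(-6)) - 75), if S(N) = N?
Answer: -26564/3 ≈ -8854.7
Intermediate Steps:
116*(S(8/(-6)) - 75) = 116*(8/(-6) - 75) = 116*(8*(-⅙) - 75) = 116*(-4/3 - 75) = 116*(-229/3) = -26564/3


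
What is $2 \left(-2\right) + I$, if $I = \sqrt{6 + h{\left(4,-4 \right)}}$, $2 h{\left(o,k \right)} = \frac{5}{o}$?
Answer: $-4 + \frac{\sqrt{106}}{4} \approx -1.4261$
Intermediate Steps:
$h{\left(o,k \right)} = \frac{5}{2 o}$ ($h{\left(o,k \right)} = \frac{5 \frac{1}{o}}{2} = \frac{5}{2 o}$)
$I = \frac{\sqrt{106}}{4}$ ($I = \sqrt{6 + \frac{5}{2 \cdot 4}} = \sqrt{6 + \frac{5}{2} \cdot \frac{1}{4}} = \sqrt{6 + \frac{5}{8}} = \sqrt{\frac{53}{8}} = \frac{\sqrt{106}}{4} \approx 2.5739$)
$2 \left(-2\right) + I = 2 \left(-2\right) + \frac{\sqrt{106}}{4} = -4 + \frac{\sqrt{106}}{4}$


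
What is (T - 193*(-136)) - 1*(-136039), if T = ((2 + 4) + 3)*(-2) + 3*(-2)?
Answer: 162263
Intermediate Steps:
T = -24 (T = (6 + 3)*(-2) - 6 = 9*(-2) - 6 = -18 - 6 = -24)
(T - 193*(-136)) - 1*(-136039) = (-24 - 193*(-136)) - 1*(-136039) = (-24 + 26248) + 136039 = 26224 + 136039 = 162263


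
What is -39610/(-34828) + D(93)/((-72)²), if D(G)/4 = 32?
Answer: 1639033/1410534 ≈ 1.1620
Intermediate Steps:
D(G) = 128 (D(G) = 4*32 = 128)
-39610/(-34828) + D(93)/((-72)²) = -39610/(-34828) + 128/((-72)²) = -39610*(-1/34828) + 128/5184 = 19805/17414 + 128*(1/5184) = 19805/17414 + 2/81 = 1639033/1410534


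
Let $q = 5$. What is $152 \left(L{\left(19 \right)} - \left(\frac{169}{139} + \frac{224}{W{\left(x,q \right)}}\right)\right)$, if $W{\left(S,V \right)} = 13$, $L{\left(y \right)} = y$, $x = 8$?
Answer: $\frac{152000}{1807} \approx 84.117$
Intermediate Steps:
$152 \left(L{\left(19 \right)} - \left(\frac{169}{139} + \frac{224}{W{\left(x,q \right)}}\right)\right) = 152 \left(19 - \left(\frac{169}{139} + \frac{224}{13}\right)\right) = 152 \left(19 - \frac{33333}{1807}\right) = 152 \cdot \frac{1000}{1807} = \frac{152000}{1807}$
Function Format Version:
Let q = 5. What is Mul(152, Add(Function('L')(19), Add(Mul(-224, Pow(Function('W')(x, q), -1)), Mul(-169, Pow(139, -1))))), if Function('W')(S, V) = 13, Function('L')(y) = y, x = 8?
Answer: Rational(152000, 1807) ≈ 84.117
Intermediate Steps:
Mul(152, Add(Function('L')(19), Add(Mul(-224, Pow(Function('W')(x, q), -1)), Mul(-169, Pow(139, -1))))) = Mul(152, Add(19, Add(Mul(-224, Pow(13, -1)), Mul(-169, Pow(139, -1))))) = Mul(152, Add(19, Add(Mul(-224, Rational(1, 13)), Mul(-169, Rational(1, 139))))) = Mul(152, Add(19, Add(Rational(-224, 13), Rational(-169, 139)))) = Mul(152, Add(19, Rational(-33333, 1807))) = Mul(152, Rational(1000, 1807)) = Rational(152000, 1807)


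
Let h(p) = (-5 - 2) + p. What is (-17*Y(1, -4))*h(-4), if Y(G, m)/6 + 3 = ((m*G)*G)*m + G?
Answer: 15708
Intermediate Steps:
h(p) = -7 + p
Y(G, m) = -18 + 6*G + 6*G²*m² (Y(G, m) = -18 + 6*(((m*G)*G)*m + G) = -18 + 6*(((G*m)*G)*m + G) = -18 + 6*((m*G²)*m + G) = -18 + 6*(G²*m² + G) = -18 + 6*(G + G²*m²) = -18 + (6*G + 6*G²*m²) = -18 + 6*G + 6*G²*m²)
(-17*Y(1, -4))*h(-4) = (-17*(-18 + 6*1 + 6*1²*(-4)²))*(-7 - 4) = -17*(-18 + 6 + 6*1*16)*(-11) = -17*(-18 + 6 + 96)*(-11) = -17*84*(-11) = -1428*(-11) = 15708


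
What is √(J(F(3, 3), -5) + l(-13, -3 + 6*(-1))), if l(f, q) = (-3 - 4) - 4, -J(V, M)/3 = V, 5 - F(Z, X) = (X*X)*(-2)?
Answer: 4*I*√5 ≈ 8.9443*I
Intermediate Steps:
F(Z, X) = 5 + 2*X² (F(Z, X) = 5 - X*X*(-2) = 5 - X²*(-2) = 5 - (-2)*X² = 5 + 2*X²)
J(V, M) = -3*V
l(f, q) = -11 (l(f, q) = -7 - 4 = -11)
√(J(F(3, 3), -5) + l(-13, -3 + 6*(-1))) = √(-3*(5 + 2*3²) - 11) = √(-3*(5 + 2*9) - 11) = √(-3*(5 + 18) - 11) = √(-3*23 - 11) = √(-69 - 11) = √(-80) = 4*I*√5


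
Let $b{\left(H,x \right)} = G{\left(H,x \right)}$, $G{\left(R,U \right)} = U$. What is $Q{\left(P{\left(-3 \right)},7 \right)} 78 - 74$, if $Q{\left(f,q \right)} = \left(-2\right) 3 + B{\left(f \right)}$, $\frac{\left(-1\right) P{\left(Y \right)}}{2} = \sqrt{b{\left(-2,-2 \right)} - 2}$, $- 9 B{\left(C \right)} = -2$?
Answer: $- \frac{1574}{3} \approx -524.67$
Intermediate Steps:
$B{\left(C \right)} = \frac{2}{9}$ ($B{\left(C \right)} = \left(- \frac{1}{9}\right) \left(-2\right) = \frac{2}{9}$)
$b{\left(H,x \right)} = x$
$P{\left(Y \right)} = - 4 i$ ($P{\left(Y \right)} = - 2 \sqrt{-2 - 2} = - 2 \sqrt{-4} = - 2 \cdot 2 i = - 4 i$)
$Q{\left(f,q \right)} = - \frac{52}{9}$ ($Q{\left(f,q \right)} = \left(-2\right) 3 + \frac{2}{9} = -6 + \frac{2}{9} = - \frac{52}{9}$)
$Q{\left(P{\left(-3 \right)},7 \right)} 78 - 74 = \left(- \frac{52}{9}\right) 78 - 74 = - \frac{1352}{3} - 74 = - \frac{1574}{3}$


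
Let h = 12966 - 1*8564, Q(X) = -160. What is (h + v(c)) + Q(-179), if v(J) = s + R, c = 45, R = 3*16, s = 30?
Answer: 4320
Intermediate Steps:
R = 48
h = 4402 (h = 12966 - 8564 = 4402)
v(J) = 78 (v(J) = 30 + 48 = 78)
(h + v(c)) + Q(-179) = (4402 + 78) - 160 = 4480 - 160 = 4320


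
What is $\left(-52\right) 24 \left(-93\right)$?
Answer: $116064$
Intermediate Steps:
$\left(-52\right) 24 \left(-93\right) = \left(-1248\right) \left(-93\right) = 116064$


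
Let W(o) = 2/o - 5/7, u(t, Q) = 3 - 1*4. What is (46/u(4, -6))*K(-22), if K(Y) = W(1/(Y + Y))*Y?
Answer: -628452/7 ≈ -89779.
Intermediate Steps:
u(t, Q) = -1 (u(t, Q) = 3 - 4 = -1)
W(o) = -5/7 + 2/o (W(o) = 2/o - 5*⅐ = 2/o - 5/7 = -5/7 + 2/o)
K(Y) = Y*(-5/7 + 4*Y) (K(Y) = (-5/7 + 2/(1/(Y + Y)))*Y = (-5/7 + 2/(1/(2*Y)))*Y = (-5/7 + 2/((1/(2*Y))))*Y = (-5/7 + 2*(2*Y))*Y = (-5/7 + 4*Y)*Y = Y*(-5/7 + 4*Y))
(46/u(4, -6))*K(-22) = (46/(-1))*((⅐)*(-22)*(-5 + 28*(-22))) = (46*(-1))*((⅐)*(-22)*(-5 - 616)) = -46*(-22)*(-621)/7 = -46*13662/7 = -628452/7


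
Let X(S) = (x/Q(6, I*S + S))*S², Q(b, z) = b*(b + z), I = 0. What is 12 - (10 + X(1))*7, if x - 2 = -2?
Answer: -58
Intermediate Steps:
x = 0 (x = 2 - 2 = 0)
X(S) = 0 (X(S) = (0/((6*(6 + (0*S + S)))))*S² = (0/((6*(6 + (0 + S)))))*S² = (0/((6*(6 + S))))*S² = (0/(36 + 6*S))*S² = 0*S² = 0)
12 - (10 + X(1))*7 = 12 - (10 + 0)*7 = 12 - 10*7 = 12 - 1*70 = 12 - 70 = -58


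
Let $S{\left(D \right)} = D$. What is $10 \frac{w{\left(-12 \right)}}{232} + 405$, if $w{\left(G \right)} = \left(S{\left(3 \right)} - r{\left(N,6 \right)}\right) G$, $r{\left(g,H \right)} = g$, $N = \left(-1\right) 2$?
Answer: $\frac{11670}{29} \approx 402.41$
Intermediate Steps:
$N = -2$
$w{\left(G \right)} = 5 G$ ($w{\left(G \right)} = \left(3 - -2\right) G = \left(3 + 2\right) G = 5 G$)
$10 \frac{w{\left(-12 \right)}}{232} + 405 = 10 \frac{5 \left(-12\right)}{232} + 405 = 10 \left(\left(-60\right) \frac{1}{232}\right) + 405 = 10 \left(- \frac{15}{58}\right) + 405 = - \frac{75}{29} + 405 = \frac{11670}{29}$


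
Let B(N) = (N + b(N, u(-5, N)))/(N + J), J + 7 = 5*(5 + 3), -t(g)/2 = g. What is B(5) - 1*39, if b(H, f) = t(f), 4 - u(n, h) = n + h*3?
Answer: -1465/38 ≈ -38.553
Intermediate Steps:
t(g) = -2*g
u(n, h) = 4 - n - 3*h (u(n, h) = 4 - (n + h*3) = 4 - (n + 3*h) = 4 + (-n - 3*h) = 4 - n - 3*h)
b(H, f) = -2*f
J = 33 (J = -7 + 5*(5 + 3) = -7 + 5*8 = -7 + 40 = 33)
B(N) = (-18 + 7*N)/(33 + N) (B(N) = (N - 2*(4 - 1*(-5) - 3*N))/(N + 33) = (N - 2*(4 + 5 - 3*N))/(33 + N) = (N - 2*(9 - 3*N))/(33 + N) = (N + (-18 + 6*N))/(33 + N) = (-18 + 7*N)/(33 + N))
B(5) - 1*39 = (-18 + 7*5)/(33 + 5) - 1*39 = (-18 + 35)/38 - 39 = (1/38)*17 - 39 = 17/38 - 39 = -1465/38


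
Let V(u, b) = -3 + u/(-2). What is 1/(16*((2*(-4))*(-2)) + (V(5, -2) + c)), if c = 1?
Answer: 2/503 ≈ 0.0039761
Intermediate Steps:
V(u, b) = -3 - u/2 (V(u, b) = -3 + u*(-½) = -3 - u/2)
1/(16*((2*(-4))*(-2)) + (V(5, -2) + c)) = 1/(16*((2*(-4))*(-2)) + ((-3 - ½*5) + 1)) = 1/(16*(-8*(-2)) + ((-3 - 5/2) + 1)) = 1/(16*16 + (-11/2 + 1)) = 1/(256 - 9/2) = 1/(503/2) = 2/503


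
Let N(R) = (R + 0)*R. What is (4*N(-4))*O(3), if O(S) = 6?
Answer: 384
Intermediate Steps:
N(R) = R² (N(R) = R*R = R²)
(4*N(-4))*O(3) = (4*(-4)²)*6 = (4*16)*6 = 64*6 = 384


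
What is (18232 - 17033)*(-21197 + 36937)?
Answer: 18872260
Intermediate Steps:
(18232 - 17033)*(-21197 + 36937) = 1199*15740 = 18872260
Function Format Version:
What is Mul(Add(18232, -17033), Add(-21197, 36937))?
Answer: 18872260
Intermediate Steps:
Mul(Add(18232, -17033), Add(-21197, 36937)) = Mul(1199, 15740) = 18872260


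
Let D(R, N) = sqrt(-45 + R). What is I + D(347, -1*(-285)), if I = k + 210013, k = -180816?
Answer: 29197 + sqrt(302) ≈ 29214.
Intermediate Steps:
I = 29197 (I = -180816 + 210013 = 29197)
I + D(347, -1*(-285)) = 29197 + sqrt(-45 + 347) = 29197 + sqrt(302)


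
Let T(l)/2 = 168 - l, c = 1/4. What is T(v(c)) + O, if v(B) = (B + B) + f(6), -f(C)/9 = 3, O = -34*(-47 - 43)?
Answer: 3449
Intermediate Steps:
c = 1/4 ≈ 0.25000
O = 3060 (O = -34*(-90) = 3060)
f(C) = -27 (f(C) = -9*3 = -27)
v(B) = -27 + 2*B (v(B) = (B + B) - 27 = 2*B - 27 = -27 + 2*B)
T(l) = 336 - 2*l (T(l) = 2*(168 - l) = 336 - 2*l)
T(v(c)) + O = (336 - 2*(-27 + 2*(1/4))) + 3060 = (336 - 2*(-27 + 1/2)) + 3060 = (336 - 2*(-53/2)) + 3060 = (336 + 53) + 3060 = 389 + 3060 = 3449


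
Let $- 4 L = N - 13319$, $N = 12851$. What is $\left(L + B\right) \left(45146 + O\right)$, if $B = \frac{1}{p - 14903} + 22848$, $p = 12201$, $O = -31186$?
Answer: $\frac{433118974420}{1351} \approx 3.2059 \cdot 10^{8}$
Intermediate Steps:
$L = 117$ ($L = - \frac{12851 - 13319}{4} = \left(- \frac{1}{4}\right) \left(-468\right) = 117$)
$B = \frac{61735295}{2702}$ ($B = \frac{1}{12201 - 14903} + 22848 = \frac{1}{-2702} + 22848 = - \frac{1}{2702} + 22848 = \frac{61735295}{2702} \approx 22848.0$)
$\left(L + B\right) \left(45146 + O\right) = \left(117 + \frac{61735295}{2702}\right) \left(45146 - 31186\right) = \frac{62051429}{2702} \cdot 13960 = \frac{433118974420}{1351}$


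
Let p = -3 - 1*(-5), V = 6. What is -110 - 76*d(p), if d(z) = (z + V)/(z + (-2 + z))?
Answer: -414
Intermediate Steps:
p = 2 (p = -3 + 5 = 2)
d(z) = (6 + z)/(-2 + 2*z) (d(z) = (z + 6)/(z + (-2 + z)) = (6 + z)/(-2 + 2*z))
-110 - 76*d(p) = -110 - 38*(6 + 2)/(-1 + 2) = -110 - 38*8/1 = -110 - 38*8 = -110 - 76*4 = -110 - 304 = -414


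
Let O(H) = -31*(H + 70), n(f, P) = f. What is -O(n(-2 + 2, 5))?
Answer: 2170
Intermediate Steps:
O(H) = -2170 - 31*H (O(H) = -31*(70 + H) = -2170 - 31*H)
-O(n(-2 + 2, 5)) = -(-2170 - 31*(-2 + 2)) = -(-2170 - 31*0) = -(-2170 + 0) = -1*(-2170) = 2170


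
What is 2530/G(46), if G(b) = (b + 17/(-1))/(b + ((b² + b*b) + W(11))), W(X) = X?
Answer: 10851170/29 ≈ 3.7418e+5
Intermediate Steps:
G(b) = (-17 + b)/(11 + b + 2*b²) (G(b) = (b + 17/(-1))/(b + ((b² + b*b) + 11)) = (b + 17*(-1))/(b + ((b² + b²) + 11)) = (b - 17)/(b + (2*b² + 11)) = (-17 + b)/(b + (11 + 2*b²)) = (-17 + b)/(11 + b + 2*b²))
2530/G(46) = 2530/(((-17 + 46)/(11 + 46 + 2*46²))) = 2530/((29/(11 + 46 + 2*2116))) = 2530/((29/(11 + 46 + 4232))) = 2530/((29/4289)) = 2530/(((1/4289)*29)) = 2530/(29/4289) = 2530*(4289/29) = 10851170/29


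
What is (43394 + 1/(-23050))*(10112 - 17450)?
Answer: -3669850103631/11525 ≈ -3.1843e+8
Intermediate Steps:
(43394 + 1/(-23050))*(10112 - 17450) = (43394 - 1/23050)*(-7338) = (1000231699/23050)*(-7338) = -3669850103631/11525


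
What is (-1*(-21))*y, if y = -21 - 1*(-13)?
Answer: -168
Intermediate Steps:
y = -8 (y = -21 + 13 = -8)
(-1*(-21))*y = -1*(-21)*(-8) = 21*(-8) = -168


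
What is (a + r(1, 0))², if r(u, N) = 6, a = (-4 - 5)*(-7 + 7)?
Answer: 36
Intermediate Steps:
a = 0 (a = -9*0 = 0)
(a + r(1, 0))² = (0 + 6)² = 6² = 36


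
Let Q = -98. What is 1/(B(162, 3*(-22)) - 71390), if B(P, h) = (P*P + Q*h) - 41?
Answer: -1/38719 ≈ -2.5827e-5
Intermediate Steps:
B(P, h) = -41 + P**2 - 98*h (B(P, h) = (P*P - 98*h) - 41 = (P**2 - 98*h) - 41 = -41 + P**2 - 98*h)
1/(B(162, 3*(-22)) - 71390) = 1/((-41 + 162**2 - 294*(-22)) - 71390) = 1/((-41 + 26244 - 98*(-66)) - 71390) = 1/((-41 + 26244 + 6468) - 71390) = 1/(32671 - 71390) = 1/(-38719) = -1/38719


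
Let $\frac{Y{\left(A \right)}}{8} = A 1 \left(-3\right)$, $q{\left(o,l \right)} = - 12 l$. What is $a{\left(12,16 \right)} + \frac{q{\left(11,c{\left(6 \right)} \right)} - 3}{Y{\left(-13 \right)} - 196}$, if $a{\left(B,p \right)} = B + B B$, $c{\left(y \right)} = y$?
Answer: $\frac{18021}{116} \approx 155.35$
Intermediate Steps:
$Y{\left(A \right)} = - 24 A$ ($Y{\left(A \right)} = 8 A 1 \left(-3\right) = 8 A \left(-3\right) = 8 \left(- 3 A\right) = - 24 A$)
$a{\left(B,p \right)} = B + B^{2}$
$a{\left(12,16 \right)} + \frac{q{\left(11,c{\left(6 \right)} \right)} - 3}{Y{\left(-13 \right)} - 196} = 12 \left(1 + 12\right) + \frac{\left(-12\right) 6 - 3}{\left(-24\right) \left(-13\right) - 196} = 12 \cdot 13 + \frac{-72 - 3}{312 - 196} = 156 - \frac{75}{116} = \frac{18021}{116}$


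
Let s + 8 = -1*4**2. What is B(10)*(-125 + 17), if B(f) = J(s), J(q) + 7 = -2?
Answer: 972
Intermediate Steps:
s = -24 (s = -8 - 1*4**2 = -8 - 1*16 = -8 - 16 = -24)
J(q) = -9 (J(q) = -7 - 2 = -9)
B(f) = -9
B(10)*(-125 + 17) = -9*(-125 + 17) = -9*(-108) = 972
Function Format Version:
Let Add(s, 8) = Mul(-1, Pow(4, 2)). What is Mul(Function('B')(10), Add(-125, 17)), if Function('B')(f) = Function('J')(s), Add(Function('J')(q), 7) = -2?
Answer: 972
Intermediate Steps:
s = -24 (s = Add(-8, Mul(-1, Pow(4, 2))) = Add(-8, Mul(-1, 16)) = Add(-8, -16) = -24)
Function('J')(q) = -9 (Function('J')(q) = Add(-7, -2) = -9)
Function('B')(f) = -9
Mul(Function('B')(10), Add(-125, 17)) = Mul(-9, Add(-125, 17)) = Mul(-9, -108) = 972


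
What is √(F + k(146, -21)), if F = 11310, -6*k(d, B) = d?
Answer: √101571/3 ≈ 106.23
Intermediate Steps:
k(d, B) = -d/6
√(F + k(146, -21)) = √(11310 - ⅙*146) = √(11310 - 73/3) = √(33857/3) = √101571/3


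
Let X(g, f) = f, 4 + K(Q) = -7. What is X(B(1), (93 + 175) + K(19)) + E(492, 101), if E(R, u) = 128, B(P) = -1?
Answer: 385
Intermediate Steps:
K(Q) = -11 (K(Q) = -4 - 7 = -11)
X(B(1), (93 + 175) + K(19)) + E(492, 101) = ((93 + 175) - 11) + 128 = (268 - 11) + 128 = 257 + 128 = 385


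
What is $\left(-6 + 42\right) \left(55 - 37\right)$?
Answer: $648$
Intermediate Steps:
$\left(-6 + 42\right) \left(55 - 37\right) = 36 \cdot 18 = 648$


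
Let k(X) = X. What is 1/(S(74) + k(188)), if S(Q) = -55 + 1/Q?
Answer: 74/9843 ≈ 0.0075180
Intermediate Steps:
1/(S(74) + k(188)) = 1/((-55 + 1/74) + 188) = 1/(-4069/74 + 188) = 1/(9843/74) = 74/9843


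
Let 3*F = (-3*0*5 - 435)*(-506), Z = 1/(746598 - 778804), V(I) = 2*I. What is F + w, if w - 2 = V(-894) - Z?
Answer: 2305434305/32206 ≈ 71584.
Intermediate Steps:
Z = -1/32206 (Z = 1/(-32206) = -1/32206 ≈ -3.1050e-5)
F = 73370 (F = ((-3*0*5 - 435)*(-506))/3 = ((0*5 - 435)*(-506))/3 = ((0 - 435)*(-506))/3 = (-435*(-506))/3 = (1/3)*220110 = 73370)
w = -57519915/32206 (w = 2 + (2*(-894) - 1*(-1/32206)) = 2 + (-1788 + 1/32206) = 2 - 57584327/32206 = -57519915/32206 ≈ -1786.0)
F + w = 73370 - 57519915/32206 = 2305434305/32206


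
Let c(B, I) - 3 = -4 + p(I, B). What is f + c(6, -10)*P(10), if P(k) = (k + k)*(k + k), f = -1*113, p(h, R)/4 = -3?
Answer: -5313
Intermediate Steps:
p(h, R) = -12 (p(h, R) = 4*(-3) = -12)
f = -113
c(B, I) = -13 (c(B, I) = 3 + (-4 - 12) = 3 - 16 = -13)
P(k) = 4*k² (P(k) = (2*k)*(2*k) = 4*k²)
f + c(6, -10)*P(10) = -113 - 52*10² = -113 - 52*100 = -113 - 13*400 = -113 - 5200 = -5313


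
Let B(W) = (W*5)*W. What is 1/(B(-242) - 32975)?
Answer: 1/259845 ≈ 3.8485e-6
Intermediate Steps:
B(W) = 5*W² (B(W) = (5*W)*W = 5*W²)
1/(B(-242) - 32975) = 1/(5*(-242)² - 32975) = 1/(5*58564 - 32975) = 1/(292820 - 32975) = 1/259845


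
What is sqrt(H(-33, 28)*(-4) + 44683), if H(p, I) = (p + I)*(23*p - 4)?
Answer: sqrt(29423) ≈ 171.53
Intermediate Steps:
H(p, I) = (-4 + 23*p)*(I + p) (H(p, I) = (I + p)*(-4 + 23*p) = (-4 + 23*p)*(I + p))
sqrt(H(-33, 28)*(-4) + 44683) = sqrt((-4*28 - 4*(-33) + 23*(-33)**2 + 23*28*(-33))*(-4) + 44683) = sqrt((-112 + 132 + 23*1089 - 21252)*(-4) + 44683) = sqrt((-112 + 132 + 25047 - 21252)*(-4) + 44683) = sqrt(3815*(-4) + 44683) = sqrt(-15260 + 44683) = sqrt(29423)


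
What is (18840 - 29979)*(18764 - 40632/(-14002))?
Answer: -1463520684120/7001 ≈ -2.0904e+8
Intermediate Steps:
(18840 - 29979)*(18764 - 40632/(-14002)) = -11139*(18764 - 40632*(-1/14002)) = -11139*(18764 + 20316/7001) = -11139*131387080/7001 = -1463520684120/7001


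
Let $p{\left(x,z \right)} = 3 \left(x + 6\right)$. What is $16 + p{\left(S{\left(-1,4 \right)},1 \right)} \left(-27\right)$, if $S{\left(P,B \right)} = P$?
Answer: $-389$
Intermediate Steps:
$p{\left(x,z \right)} = 18 + 3 x$ ($p{\left(x,z \right)} = 3 \left(6 + x\right) = 18 + 3 x$)
$16 + p{\left(S{\left(-1,4 \right)},1 \right)} \left(-27\right) = 16 + \left(18 + 3 \left(-1\right)\right) \left(-27\right) = 16 + \left(18 - 3\right) \left(-27\right) = 16 + 15 \left(-27\right) = 16 - 405 = -389$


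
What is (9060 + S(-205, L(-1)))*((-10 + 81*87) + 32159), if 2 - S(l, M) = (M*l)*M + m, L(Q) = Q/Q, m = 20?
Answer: 362445412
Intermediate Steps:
L(Q) = 1
S(l, M) = -18 - l*M² (S(l, M) = 2 - ((M*l)*M + 20) = 2 - (l*M² + 20) = 2 - (20 + l*M²) = 2 + (-20 - l*M²) = -18 - l*M²)
(9060 + S(-205, L(-1)))*((-10 + 81*87) + 32159) = (9060 + (-18 - 1*(-205)*1²))*((-10 + 81*87) + 32159) = (9060 + (-18 - 1*(-205)*1))*((-10 + 7047) + 32159) = (9060 + (-18 + 205))*(7037 + 32159) = (9060 + 187)*39196 = 9247*39196 = 362445412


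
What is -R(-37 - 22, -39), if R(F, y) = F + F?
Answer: 118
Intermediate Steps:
R(F, y) = 2*F
-R(-37 - 22, -39) = -2*(-37 - 22) = -2*(-59) = -1*(-118) = 118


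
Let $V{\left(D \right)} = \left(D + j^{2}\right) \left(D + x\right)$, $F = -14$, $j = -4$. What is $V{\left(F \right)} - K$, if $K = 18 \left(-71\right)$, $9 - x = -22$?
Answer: $1312$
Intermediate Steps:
$x = 31$ ($x = 9 - -22 = 9 + 22 = 31$)
$K = -1278$
$V{\left(D \right)} = \left(16 + D\right) \left(31 + D\right)$ ($V{\left(D \right)} = \left(D + \left(-4\right)^{2}\right) \left(D + 31\right) = \left(D + 16\right) \left(31 + D\right) = \left(16 + D\right) \left(31 + D\right)$)
$V{\left(F \right)} - K = \left(496 + \left(-14\right)^{2} + 47 \left(-14\right)\right) - -1278 = \left(496 + 196 - 658\right) + 1278 = 34 + 1278 = 1312$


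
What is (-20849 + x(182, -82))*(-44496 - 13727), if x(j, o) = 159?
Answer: 1204633870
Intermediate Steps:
(-20849 + x(182, -82))*(-44496 - 13727) = (-20849 + 159)*(-44496 - 13727) = -20690*(-58223) = 1204633870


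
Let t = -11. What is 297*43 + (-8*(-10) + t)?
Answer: 12840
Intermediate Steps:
297*43 + (-8*(-10) + t) = 297*43 + (-8*(-10) - 11) = 12771 + (80 - 11) = 12771 + 69 = 12840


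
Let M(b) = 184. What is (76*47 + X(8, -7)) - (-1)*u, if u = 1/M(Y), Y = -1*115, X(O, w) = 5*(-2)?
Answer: 655409/184 ≈ 3562.0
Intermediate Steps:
X(O, w) = -10
Y = -115
u = 1/184 ≈ 0.0054348
(76*47 + X(8, -7)) - (-1)*u = (76*47 - 10) - (-1)/184 = (3572 - 10) - 1*(-1/184) = 3562 + 1/184 = 655409/184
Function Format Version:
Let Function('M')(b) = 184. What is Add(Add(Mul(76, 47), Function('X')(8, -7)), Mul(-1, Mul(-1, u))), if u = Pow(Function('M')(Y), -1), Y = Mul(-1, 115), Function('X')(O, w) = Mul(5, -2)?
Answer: Rational(655409, 184) ≈ 3562.0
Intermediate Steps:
Function('X')(O, w) = -10
Y = -115
u = Rational(1, 184) (u = Pow(184, -1) = Rational(1, 184) ≈ 0.0054348)
Add(Add(Mul(76, 47), Function('X')(8, -7)), Mul(-1, Mul(-1, u))) = Add(Add(Mul(76, 47), -10), Mul(-1, Mul(-1, Rational(1, 184)))) = Add(Add(3572, -10), Mul(-1, Rational(-1, 184))) = Add(3562, Rational(1, 184)) = Rational(655409, 184)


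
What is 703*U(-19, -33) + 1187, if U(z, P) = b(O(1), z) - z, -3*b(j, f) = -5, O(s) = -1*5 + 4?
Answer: 47147/3 ≈ 15716.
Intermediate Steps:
O(s) = -1 (O(s) = -5 + 4 = -1)
b(j, f) = 5/3 (b(j, f) = -⅓*(-5) = 5/3)
U(z, P) = 5/3 - z
703*U(-19, -33) + 1187 = 703*(5/3 - 1*(-19)) + 1187 = 703*(5/3 + 19) + 1187 = 703*(62/3) + 1187 = 43586/3 + 1187 = 47147/3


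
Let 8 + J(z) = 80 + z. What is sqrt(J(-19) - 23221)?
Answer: 8*I*sqrt(362) ≈ 152.21*I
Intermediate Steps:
J(z) = 72 + z (J(z) = -8 + (80 + z) = 72 + z)
sqrt(J(-19) - 23221) = sqrt((72 - 19) - 23221) = sqrt(53 - 23221) = sqrt(-23168) = 8*I*sqrt(362)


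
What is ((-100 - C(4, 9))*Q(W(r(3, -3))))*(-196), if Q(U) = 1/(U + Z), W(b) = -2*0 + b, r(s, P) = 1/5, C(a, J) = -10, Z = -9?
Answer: -22050/11 ≈ -2004.5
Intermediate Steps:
r(s, P) = ⅕
W(b) = b (W(b) = 0 + b = b)
Q(U) = 1/(-9 + U) (Q(U) = 1/(U - 9) = 1/(-9 + U))
((-100 - C(4, 9))*Q(W(r(3, -3))))*(-196) = ((-100 - 1*(-10))/(-9 + ⅕))*(-196) = ((-100 + 10)/(-44/5))*(-196) = -90*(-5/44)*(-196) = (225/22)*(-196) = -22050/11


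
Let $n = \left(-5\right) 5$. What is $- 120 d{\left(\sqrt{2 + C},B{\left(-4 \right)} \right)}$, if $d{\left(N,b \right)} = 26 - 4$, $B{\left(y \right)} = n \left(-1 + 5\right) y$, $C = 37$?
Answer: $-2640$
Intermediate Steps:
$n = -25$
$B{\left(y \right)} = - 100 y$ ($B{\left(y \right)} = - 25 \left(-1 + 5\right) y = \left(-25\right) 4 y = - 100 y$)
$d{\left(N,b \right)} = 22$
$- 120 d{\left(\sqrt{2 + C},B{\left(-4 \right)} \right)} = \left(-120\right) 22 = -2640$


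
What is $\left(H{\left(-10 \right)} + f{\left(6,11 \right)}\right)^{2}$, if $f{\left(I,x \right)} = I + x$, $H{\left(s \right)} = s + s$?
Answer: $9$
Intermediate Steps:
$H{\left(s \right)} = 2 s$
$\left(H{\left(-10 \right)} + f{\left(6,11 \right)}\right)^{2} = \left(2 \left(-10\right) + \left(6 + 11\right)\right)^{2} = \left(-20 + 17\right)^{2} = \left(-3\right)^{2} = 9$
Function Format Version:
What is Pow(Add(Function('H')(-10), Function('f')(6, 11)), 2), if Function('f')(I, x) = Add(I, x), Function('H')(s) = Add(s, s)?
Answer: 9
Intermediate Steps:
Function('H')(s) = Mul(2, s)
Pow(Add(Function('H')(-10), Function('f')(6, 11)), 2) = Pow(Add(Mul(2, -10), Add(6, 11)), 2) = Pow(Add(-20, 17), 2) = Pow(-3, 2) = 9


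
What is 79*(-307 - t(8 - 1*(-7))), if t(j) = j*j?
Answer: -42028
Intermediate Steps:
t(j) = j**2
79*(-307 - t(8 - 1*(-7))) = 79*(-307 - (8 - 1*(-7))**2) = 79*(-307 - (8 + 7)**2) = 79*(-307 - 1*15**2) = 79*(-307 - 1*225) = 79*(-307 - 225) = 79*(-532) = -42028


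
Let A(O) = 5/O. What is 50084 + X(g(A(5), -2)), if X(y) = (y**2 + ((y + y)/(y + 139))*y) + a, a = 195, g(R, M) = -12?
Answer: 6404009/127 ≈ 50425.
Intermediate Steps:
X(y) = 195 + y**2 + 2*y**2/(139 + y) (X(y) = (y**2 + ((y + y)/(y + 139))*y) + 195 = (y**2 + ((2*y)/(139 + y))*y) + 195 = (y**2 + (2*y/(139 + y))*y) + 195 = (y**2 + 2*y**2/(139 + y)) + 195 = 195 + y**2 + 2*y**2/(139 + y))
50084 + X(g(A(5), -2)) = 50084 + (27105 + (-12)**3 + 141*(-12)**2 + 195*(-12))/(139 - 12) = 50084 + (27105 - 1728 + 141*144 - 2340)/127 = 50084 + (27105 - 1728 + 20304 - 2340)/127 = 50084 + (1/127)*43341 = 50084 + 43341/127 = 6404009/127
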